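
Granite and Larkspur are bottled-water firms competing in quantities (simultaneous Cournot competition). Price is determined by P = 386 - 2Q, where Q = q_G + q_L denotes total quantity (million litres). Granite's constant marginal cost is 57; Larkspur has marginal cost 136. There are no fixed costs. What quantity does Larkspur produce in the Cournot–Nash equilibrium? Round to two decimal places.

28.50

Granite's profit: π_G = (386 - 2Q)q_G - (57q_G). Setting ∂π_G/∂q_G = 0: 329 - 4q_G - 2(q_L) = 0.
Larkspur's profit: π_L = (386 - 2Q)q_L - (136q_L). Setting ∂π_L/∂q_L = 0: 250 - 4q_L - 2(q_G) = 0.
Rearranging gives the reaction functions q_G = (329 - 2q_L)/4 and q_L = (250 - 2q_G)/4.
Solving the pair: q_G = 68, q_L = 57/2.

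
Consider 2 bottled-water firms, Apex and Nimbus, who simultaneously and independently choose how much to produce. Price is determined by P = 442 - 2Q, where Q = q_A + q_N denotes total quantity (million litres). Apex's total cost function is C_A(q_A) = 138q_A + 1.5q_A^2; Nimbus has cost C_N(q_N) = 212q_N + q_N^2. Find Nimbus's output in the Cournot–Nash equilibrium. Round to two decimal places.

26.37

Apex's profit: π_A = (442 - 2Q)q_A - (138q_A + (3/2)q_A²). Setting ∂π_A/∂q_A = 0: 304 - 7q_A - 2(q_N) = 0.
Nimbus's profit: π_N = (442 - 2Q)q_N - (212q_N + q_N²). Setting ∂π_N/∂q_N = 0: 230 - 6q_N - 2(q_A) = 0.
Best responses: q_A = (304 - 2q_N)/7, q_N = (230 - 2q_A)/6.
Substituting one into the other gives q_A = 682/19 and q_N = 501/19.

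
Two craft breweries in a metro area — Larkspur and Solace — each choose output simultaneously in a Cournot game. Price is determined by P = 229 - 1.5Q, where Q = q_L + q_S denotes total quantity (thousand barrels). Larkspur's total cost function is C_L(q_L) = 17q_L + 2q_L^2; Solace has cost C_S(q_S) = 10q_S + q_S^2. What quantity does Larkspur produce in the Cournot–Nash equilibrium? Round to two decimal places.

Larkspur's profit: π_L = (229 - 1.5Q)q_L - (17q_L + 2q_L²). Setting ∂π_L/∂q_L = 0: 212 - 7q_L - (3/2)(q_S) = 0.
Solace's profit: π_S = (229 - 1.5Q)q_S - (10q_S + q_S²). Setting ∂π_S/∂q_S = 0: 219 - 5q_S - (3/2)(q_L) = 0.
Best responses: q_L = (212 - (3/2)q_S)/7, q_S = (219 - (3/2)q_L)/5.
Substituting one into the other gives q_L = 22.3359 and q_S = 37.0992.

22.34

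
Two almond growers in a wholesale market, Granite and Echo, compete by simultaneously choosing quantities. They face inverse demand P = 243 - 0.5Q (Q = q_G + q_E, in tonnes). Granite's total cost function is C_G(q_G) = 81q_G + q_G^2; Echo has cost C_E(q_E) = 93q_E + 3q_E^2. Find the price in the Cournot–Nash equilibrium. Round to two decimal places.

Granite's profit: π_G = (243 - 0.5Q)q_G - (81q_G + q_G²). Setting ∂π_G/∂q_G = 0: 162 - 3q_G - (1/2)(q_E) = 0.
Echo's profit: π_E = (243 - 0.5Q)q_E - (93q_E + 3q_E²). Setting ∂π_E/∂q_E = 0: 150 - 7q_E - (1/2)(q_G) = 0.
Best responses: q_G = (162 - (1/2)q_E)/3, q_E = (150 - (1/2)q_G)/7.
Substituting one into the other gives q_G = 51.0361 and q_E = 1476/83.
Total output Q = 68.8193, so price P = 243 - (1/2)·68.8193 = 208.5904.

208.59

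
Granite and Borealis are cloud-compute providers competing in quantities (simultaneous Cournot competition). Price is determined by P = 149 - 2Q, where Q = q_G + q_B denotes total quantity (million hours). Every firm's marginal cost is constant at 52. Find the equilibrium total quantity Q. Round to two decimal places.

Each firm earns π_i = (149 - 2Q)q_i - 52q_i.
First-order condition (treating rivals' output as given): 97 - 4q_i - 2q_j = 0.
With identical firms every q_j equals q_i, so q_j = q_i and 97 = 6q_i, giving q_i = 97/6.
Total output Q = 97/6 + 97/6 = 97/3.

32.33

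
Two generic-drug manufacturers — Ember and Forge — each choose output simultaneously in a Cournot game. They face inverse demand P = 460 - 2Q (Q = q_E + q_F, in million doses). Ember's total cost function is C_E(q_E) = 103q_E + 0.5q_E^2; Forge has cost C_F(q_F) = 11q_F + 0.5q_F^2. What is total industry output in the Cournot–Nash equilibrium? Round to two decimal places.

115.14

Ember's profit: π_E = (460 - 2Q)q_E - (103q_E + (1/2)q_E²). Setting ∂π_E/∂q_E = 0: 357 - 5q_E - 2(q_F) = 0.
Forge's first-order condition: 449 - 5q_F - 2(q_E) = 0.
Best responses: q_E = (357 - 2q_F)/5, q_F = (449 - 2q_E)/5.
Solving the pair: q_E = 887/21, q_F = 1531/21.
Total output Q = 887/21 + 1531/21 = 806/7.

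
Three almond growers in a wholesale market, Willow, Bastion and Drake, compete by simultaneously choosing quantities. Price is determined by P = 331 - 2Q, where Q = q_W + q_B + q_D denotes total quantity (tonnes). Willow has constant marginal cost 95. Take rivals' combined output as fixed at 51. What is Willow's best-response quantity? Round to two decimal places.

With rivals' combined output fixed at 51, Willow's profit is π_W = (331 - 2·51 - 2q_W)q_W - (95q_W) = (229 - 2q_W)q_W - (95q_W).
∂π_W/∂q_W = 134 - 4q_W = 0, so q_W = 67/2.

33.50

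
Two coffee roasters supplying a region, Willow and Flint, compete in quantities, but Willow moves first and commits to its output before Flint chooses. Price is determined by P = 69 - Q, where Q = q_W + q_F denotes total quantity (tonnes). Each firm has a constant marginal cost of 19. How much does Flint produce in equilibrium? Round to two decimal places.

12.50

The follower Flint best-responds to any q_W: π_F = (69 - Q)q_F - 19q_F.
Follower FOC: 50 - q_W - 2q_F = 0, so q_F(q_W) = (50 - q_W)/2.
Willow substitutes q_F(q_W) into its own profit: π_W = q_W(69 - q_W - (50 - q_W)/2) - 19q_W = (44 - (1/2)q_W)q_W - 19q_W.
Maximising: ∂π_W/∂q_W = 25 - q_W = 0, giving q_W = 25.
Then q_F = (50 - 25)/2 = 25/2.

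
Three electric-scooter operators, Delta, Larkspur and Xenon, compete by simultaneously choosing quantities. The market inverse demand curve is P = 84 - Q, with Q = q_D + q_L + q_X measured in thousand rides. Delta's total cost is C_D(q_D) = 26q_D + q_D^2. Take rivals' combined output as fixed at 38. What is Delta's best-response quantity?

With rivals' combined output fixed at 38, Delta's profit is π_D = (84 - 38 - q_D)q_D - (26q_D + q_D²) = (46 - q_D)q_D - (26q_D + q_D²).
∂π_D/∂q_D = 20 - 4q_D = 0, so q_D = 5.

5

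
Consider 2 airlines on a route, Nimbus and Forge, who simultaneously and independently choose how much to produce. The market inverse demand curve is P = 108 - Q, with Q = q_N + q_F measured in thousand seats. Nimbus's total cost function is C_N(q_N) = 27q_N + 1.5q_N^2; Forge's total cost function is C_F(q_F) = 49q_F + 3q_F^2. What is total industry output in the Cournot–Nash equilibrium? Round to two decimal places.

20.59

Nimbus's profit: π_N = (108 - Q)q_N - (27q_N + (3/2)q_N²). Setting ∂π_N/∂q_N = 0: 81 - 5q_N - (q_F) = 0.
Forge's first-order condition: 59 - 8q_F - (q_N) = 0.
Best responses: q_N = (81 - q_F)/5, q_F = (59 - q_N)/8.
Solving the pair: q_N = 589/39, q_F = 214/39.
Total output Q = 589/39 + 214/39 = 803/39.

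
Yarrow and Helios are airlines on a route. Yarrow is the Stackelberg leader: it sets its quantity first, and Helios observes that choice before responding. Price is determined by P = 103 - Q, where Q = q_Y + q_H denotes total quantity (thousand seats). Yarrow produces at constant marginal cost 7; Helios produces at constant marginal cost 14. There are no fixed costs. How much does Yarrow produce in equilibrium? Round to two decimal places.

Solve by backward induction. Given q_Y, the follower Helios maximises π_H = (103 - q_Y - q_H)q_H - 14q_H.
Follower FOC: 89 - q_Y - 2q_H = 0, so q_H(q_Y) = (89 - q_Y)/2.
The leader anticipates this reaction. Substituting into P = 103 - Q gives P = 117/2 - (1/2)q_Y, so π_Y = (117/2 - (1/2)q_Y)q_Y - 7q_Y.
The leader's first-order condition 103/2 - q_Y = 0 yields q_Y = 103/2.
Then q_H = (89 - 103/2)/2 = 75/4.

51.50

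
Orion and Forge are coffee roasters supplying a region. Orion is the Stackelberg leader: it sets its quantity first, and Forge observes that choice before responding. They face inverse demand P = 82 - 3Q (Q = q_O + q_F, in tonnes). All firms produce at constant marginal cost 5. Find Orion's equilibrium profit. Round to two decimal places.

247.04

Solve by backward induction. Given q_O, the follower Forge maximises π_F = (82 - 3q_O - 3q_F)q_F - 5q_F.
∂π_F/∂q_F = 77 - 3q_O - 6q_F = 0 gives the reaction function q_F = (77 - 3q_O)/6.
The leader anticipates this reaction. Substituting into P = 82 - 3Q gives P = 87/2 - (3/2)q_O, so π_O = (87/2 - (3/2)q_O)q_O - 5q_O.
Maximising: ∂π_O/∂q_O = 77/2 - 3q_O = 0, giving q_O = 77/6.
Then q_F = (77 - 3·(77/6))/6 = 77/12.
Price P = 82 - 3·(77/4) = 97/4.
Orion's profit: (97/4 - 5)·(77/6) = 247.0417.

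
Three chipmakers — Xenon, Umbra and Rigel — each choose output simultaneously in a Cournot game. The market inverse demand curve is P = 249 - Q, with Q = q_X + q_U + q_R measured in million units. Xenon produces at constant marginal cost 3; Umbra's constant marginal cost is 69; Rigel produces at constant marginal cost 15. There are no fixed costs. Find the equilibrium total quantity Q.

Xenon's profit: π_X = (249 - Q)q_X - (3q_X). Setting ∂π_X/∂q_X = 0: 246 - 2q_X - (q_U + q_R) = 0.
Umbra's profit: π_U = (249 - Q)q_U - (69q_U). Setting ∂π_U/∂q_U = 0: 180 - 2q_U - (q_X + q_R) = 0.
Rigel's profit: π_R = (249 - Q)q_R - (15q_R). Setting ∂π_R/∂q_R = 0: 234 - 2q_R - (q_X + q_U) = 0.
Adding the 3 first-order conditions: 660 − 4Q = 0, so Q = 165.
Back-substituting: q_X = (246 − 165) = 81, q_U = (180 − 165) = 15, q_R = (234 − 165) = 69.
Total output Q = 81 + 15 + 69 = 165.

165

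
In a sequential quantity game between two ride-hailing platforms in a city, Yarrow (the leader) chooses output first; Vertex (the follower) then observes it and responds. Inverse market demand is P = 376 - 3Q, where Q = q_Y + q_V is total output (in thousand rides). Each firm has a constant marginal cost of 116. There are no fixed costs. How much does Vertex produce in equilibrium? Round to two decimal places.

The follower Vertex best-responds to any q_Y: π_V = (376 - 3Q)q_V - 116q_V.
Follower FOC: 260 - 3q_Y - 6q_V = 0, so q_V(q_Y) = (260 - 3q_Y)/6.
Yarrow substitutes q_V(q_Y) into its own profit: π_Y = q_Y(376 - 3q_Y - (260 - 3q_Y)/2) - 116q_Y = (246 - (3/2)q_Y)q_Y - 116q_Y.
The leader's first-order condition 130 - 3q_Y = 0 yields q_Y = 130/3.
Then q_V = (260 - 3·(130/3))/6 = 65/3.

21.67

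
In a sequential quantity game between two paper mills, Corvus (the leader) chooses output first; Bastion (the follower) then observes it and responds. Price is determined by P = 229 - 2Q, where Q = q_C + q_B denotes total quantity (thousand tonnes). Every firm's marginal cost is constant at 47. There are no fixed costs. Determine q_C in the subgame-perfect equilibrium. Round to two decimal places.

Solve by backward induction. Given q_C, the follower Bastion maximises π_B = (229 - 2q_C - 2q_B)q_B - 47q_B.
Setting the follower's marginal profit to zero, 182 - 2q_C - 4q_B = 0, i.e. q_B = (182 - 2q_C)/4.
The leader anticipates this reaction. Substituting into P = 229 - 2Q gives P = 138 - q_C, so π_C = (138 - q_C)q_C - 47q_C.
The leader's first-order condition 91 - 2q_C = 0 yields q_C = 91/2.
Then q_B = (182 - 2·(91/2))/4 = 91/4.

45.50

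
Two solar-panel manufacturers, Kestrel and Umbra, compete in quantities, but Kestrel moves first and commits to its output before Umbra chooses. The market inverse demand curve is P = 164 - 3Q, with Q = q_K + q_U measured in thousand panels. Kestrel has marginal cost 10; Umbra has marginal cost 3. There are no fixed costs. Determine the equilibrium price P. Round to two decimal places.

46.75

The follower Umbra best-responds to any q_K: π_U = (164 - 3Q)q_U - 3q_U.
Setting the follower's marginal profit to zero, 161 - 3q_K - 6q_U = 0, i.e. q_U = (161 - 3q_K)/6.
The leader anticipates this reaction. Substituting into P = 164 - 3Q gives P = 167/2 - (3/2)q_K, so π_K = (167/2 - (3/2)q_K)q_K - 10q_K.
The leader's first-order condition 147/2 - 3q_K = 0 yields q_K = 49/2.
Then q_U = (161 - 3·(49/2))/6 = 175/12.
Total output Q = 469/12, so price P = 164 - 3·(469/12) = 187/4.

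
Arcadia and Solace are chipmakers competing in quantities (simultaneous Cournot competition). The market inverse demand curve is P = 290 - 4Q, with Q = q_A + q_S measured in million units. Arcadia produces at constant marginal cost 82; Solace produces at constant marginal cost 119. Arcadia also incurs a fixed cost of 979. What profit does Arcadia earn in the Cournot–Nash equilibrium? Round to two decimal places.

Arcadia's profit: π_A = (290 - 4Q)q_A - (82q_A). Setting ∂π_A/∂q_A = 0: 208 - 8q_A - 4(q_S) = 0.
Solace's profit: π_S = (290 - 4Q)q_S - (119q_S). Setting ∂π_S/∂q_S = 0: 171 - 8q_S - 4(q_A) = 0.
So q_A = (208 - 4q_S)/8 and q_S = (171 - 4q_A)/8.
Substituting one into the other gives q_A = 245/12 and q_S = 67/6.
Price P = 290 - 4·(379/12) = 491/3.
Arcadia's profit: (491/3 - 82)·(245/12) - 979 = 688.3611.

688.36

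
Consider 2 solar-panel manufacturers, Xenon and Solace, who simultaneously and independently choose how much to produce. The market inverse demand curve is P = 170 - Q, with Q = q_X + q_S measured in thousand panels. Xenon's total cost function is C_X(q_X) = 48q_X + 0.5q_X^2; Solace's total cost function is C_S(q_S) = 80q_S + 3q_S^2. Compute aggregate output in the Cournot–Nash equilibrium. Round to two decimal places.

44.96

Xenon's profit: π_X = (170 - Q)q_X - (48q_X + (1/2)q_X²). Setting ∂π_X/∂q_X = 0: 122 - 3q_X - (q_S) = 0.
Solace's profit: π_S = (170 - Q)q_S - (80q_S + 3q_S²). Setting ∂π_S/∂q_S = 0: 90 - 8q_S - (q_X) = 0.
Rearranging gives the reaction functions q_X = (122 - q_S)/3 and q_S = (90 - q_X)/8.
Solving the pair: q_X = 886/23, q_S = 148/23.
Total output Q = 886/23 + 148/23 = 1034/23.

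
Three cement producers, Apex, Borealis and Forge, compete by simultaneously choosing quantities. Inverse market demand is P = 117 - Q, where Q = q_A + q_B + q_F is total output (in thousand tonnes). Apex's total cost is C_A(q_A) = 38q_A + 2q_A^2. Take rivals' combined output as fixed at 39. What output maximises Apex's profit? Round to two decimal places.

With rivals' combined output fixed at 39, Apex's profit is π_A = (117 - 39 - q_A)q_A - (38q_A + 2q_A²) = (78 - q_A)q_A - (38q_A + 2q_A²).
∂π_A/∂q_A = 40 - 6q_A = 0, so q_A = 20/3.

6.67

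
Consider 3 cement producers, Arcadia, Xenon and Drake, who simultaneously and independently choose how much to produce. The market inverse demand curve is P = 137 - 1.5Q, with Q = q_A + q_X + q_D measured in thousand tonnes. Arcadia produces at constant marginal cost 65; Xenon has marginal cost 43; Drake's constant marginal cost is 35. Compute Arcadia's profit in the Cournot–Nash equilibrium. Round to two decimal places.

16.67

Arcadia's profit: π_A = (137 - 1.5Q)q_A - (65q_A). Setting ∂π_A/∂q_A = 0: 72 - 3q_A - (3/2)(q_X + q_D) = 0.
Xenon's first-order condition: 94 - 3q_X - (3/2)(q_A + q_D) = 0.
Drake's first-order condition: 102 - 3q_D - (3/2)(q_A + q_X) = 0.
Adding the 3 conditions: 268 − 3Q − 3Q = 0, i.e. Q = 134/3.
Back-substituting: q_A = (72 − 67)/(3/2) = 10/3, q_X = (94 − 67)/(3/2) = 18, q_D = (102 − 67)/(3/2) = 70/3.
Price P = 137 - (3/2)·(134/3) = 70.
Arcadia's profit: (70 - 65)·(10/3) = 50/3.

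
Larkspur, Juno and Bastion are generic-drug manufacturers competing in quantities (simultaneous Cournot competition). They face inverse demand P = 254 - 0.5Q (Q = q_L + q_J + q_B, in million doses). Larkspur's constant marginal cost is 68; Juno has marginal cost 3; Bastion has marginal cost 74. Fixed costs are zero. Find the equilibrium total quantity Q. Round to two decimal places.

Larkspur's profit: π_L = (254 - 0.5Q)q_L - (68q_L). Setting ∂π_L/∂q_L = 0: 186 - q_L - (1/2)(q_J + q_B) = 0.
Juno's first-order condition: 251 - q_J - (1/2)(q_L + q_B) = 0.
Bastion's profit: π_B = (254 - 0.5Q)q_B - (74q_B). Setting ∂π_B/∂q_B = 0: 180 - q_B - (1/2)(q_L + q_J) = 0.
Summing all 3 equations gives 617 − 2Q = 0, hence Q = 617/2.
Back-substituting: q_L = (186 − 617/4)/(1/2) = 127/2, q_J = (251 − 617/4)/(1/2) = 387/2, q_B = (180 − 617/4)/(1/2) = 103/2.
Total output Q = 127/2 + 387/2 + 103/2 = 617/2.

308.50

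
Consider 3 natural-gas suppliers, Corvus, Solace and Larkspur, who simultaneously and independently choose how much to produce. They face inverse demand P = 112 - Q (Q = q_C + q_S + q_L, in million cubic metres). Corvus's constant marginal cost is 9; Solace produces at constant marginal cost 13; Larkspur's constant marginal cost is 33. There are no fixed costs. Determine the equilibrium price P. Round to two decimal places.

Corvus's profit: π_C = (112 - Q)q_C - (9q_C). Setting ∂π_C/∂q_C = 0: 103 - 2q_C - (q_S + q_L) = 0.
Solace's first-order condition: 99 - 2q_S - (q_C + q_L) = 0.
Larkspur's first-order condition: 79 - 2q_L - (q_C + q_S) = 0.
Adding the 3 conditions: 281 − 2Q − 2Q = 0, i.e. Q = 281/4.
Back-substituting: q_C = (103 − 281/4) = 131/4, q_S = (99 − 281/4) = 115/4, q_L = (79 − 281/4) = 35/4.
Total output Q = 281/4, so price P = 112 - 281/4 = 167/4.

41.75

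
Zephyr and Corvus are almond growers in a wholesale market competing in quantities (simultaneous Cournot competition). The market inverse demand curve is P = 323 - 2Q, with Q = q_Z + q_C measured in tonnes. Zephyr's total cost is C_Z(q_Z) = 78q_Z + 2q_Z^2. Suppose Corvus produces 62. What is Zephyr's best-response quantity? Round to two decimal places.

15.13

With the rival's output fixed at 62, Zephyr's profit is π_Z = (323 - 2·62 - 2q_Z)q_Z - (78q_Z + 2q_Z²) = (199 - 2q_Z)q_Z - (78q_Z + 2q_Z²).
∂π_Z/∂q_Z = 121 - 8q_Z = 0, so q_Z = 121/8.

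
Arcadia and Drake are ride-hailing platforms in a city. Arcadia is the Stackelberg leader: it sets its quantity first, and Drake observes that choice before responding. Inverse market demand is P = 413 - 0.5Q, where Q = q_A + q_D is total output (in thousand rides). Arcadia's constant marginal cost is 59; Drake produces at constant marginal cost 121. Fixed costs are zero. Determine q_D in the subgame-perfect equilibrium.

84

Solve by backward induction. Given q_A, the follower Drake maximises π_D = (413 - (1/2)q_A - (1/2)q_D)q_D - 121q_D.
Setting the follower's marginal profit to zero, 292 - (1/2)q_A - q_D = 0, i.e. q_D = (292 - (1/2)q_A).
The leader anticipates this reaction. Substituting into P = 413 - 0.5Q gives P = 267 - (1/4)q_A, so π_A = (267 - (1/4)q_A)q_A - 59q_A.
Leader FOC: 208 - (1/2)q_A = 0, so q_A = 416.
Then q_D = (292 - (1/2)·416) = 84.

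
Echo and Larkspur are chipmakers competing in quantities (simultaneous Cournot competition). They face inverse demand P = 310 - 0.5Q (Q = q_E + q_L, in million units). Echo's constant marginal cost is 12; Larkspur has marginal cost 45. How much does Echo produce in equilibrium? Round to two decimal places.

Echo's profit: π_E = (310 - 0.5Q)q_E - (12q_E). Setting ∂π_E/∂q_E = 0: 298 - q_E - (1/2)(q_L) = 0.
Larkspur's first-order condition: 265 - q_L - (1/2)(q_E) = 0.
Best responses: q_E = (298 - (1/2)q_L), q_L = (265 - (1/2)q_E).
Solving the pair: q_E = 662/3, q_L = 464/3.

220.67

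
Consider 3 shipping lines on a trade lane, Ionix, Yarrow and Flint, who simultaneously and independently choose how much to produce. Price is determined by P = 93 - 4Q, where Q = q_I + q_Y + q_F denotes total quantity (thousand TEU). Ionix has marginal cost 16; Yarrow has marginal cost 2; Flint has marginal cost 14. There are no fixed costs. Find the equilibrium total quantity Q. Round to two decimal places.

Ionix's profit: π_I = (93 - 4Q)q_I - (16q_I). Setting ∂π_I/∂q_I = 0: 77 - 8q_I - 4(q_Y + q_F) = 0.
Yarrow's first-order condition: 91 - 8q_Y - 4(q_I + q_F) = 0.
Flint's first-order condition: 79 - 8q_F - 4(q_I + q_Y) = 0.
Adding the 3 first-order conditions: 247 − 16Q = 0, so Q = 247/16.
Back-substituting: q_I = (77 − 247/4)/4 = 61/16, q_Y = (91 − 247/4)/4 = 117/16, q_F = (79 − 247/4)/4 = 69/16.
Total output Q = 61/16 + 117/16 + 69/16 = 247/16.

15.44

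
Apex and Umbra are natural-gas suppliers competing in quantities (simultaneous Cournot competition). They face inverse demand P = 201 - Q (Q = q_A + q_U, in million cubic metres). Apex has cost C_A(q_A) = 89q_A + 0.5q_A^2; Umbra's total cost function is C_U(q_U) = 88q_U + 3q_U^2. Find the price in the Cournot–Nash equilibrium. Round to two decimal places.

157.09

Apex's profit: π_A = (201 - Q)q_A - (89q_A + (1/2)q_A²). Setting ∂π_A/∂q_A = 0: 112 - 3q_A - (q_U) = 0.
Umbra's profit: π_U = (201 - Q)q_U - (88q_U + 3q_U²). Setting ∂π_U/∂q_U = 0: 113 - 8q_U - (q_A) = 0.
So q_A = (112 - q_U)/3 and q_U = (113 - q_A)/8.
Solving the pair: q_A = 783/23, q_U = 227/23.
Total output Q = 1010/23, so price P = 201 - 1010/23 = 157.0870.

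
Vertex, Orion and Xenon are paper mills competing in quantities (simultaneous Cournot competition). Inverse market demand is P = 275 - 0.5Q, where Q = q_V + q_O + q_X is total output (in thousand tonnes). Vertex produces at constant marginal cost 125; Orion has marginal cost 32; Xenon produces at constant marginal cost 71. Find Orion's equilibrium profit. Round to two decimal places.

17578.13

Vertex's profit: π_V = (275 - 0.5Q)q_V - (125q_V). Setting ∂π_V/∂q_V = 0: 150 - q_V - (1/2)(q_O + q_X) = 0.
Orion's profit: π_O = (275 - 0.5Q)q_O - (32q_O). Setting ∂π_O/∂q_O = 0: 243 - q_O - (1/2)(q_V + q_X) = 0.
Xenon's first-order condition: 204 - q_X - (1/2)(q_V + q_O) = 0.
Summing all 3 equations gives 597 − 2Q = 0, hence Q = 597/2.
Back-substituting: q_V = (150 − 597/4)/(1/2) = 3/2, q_O = (243 − 597/4)/(1/2) = 375/2, q_X = (204 − 597/4)/(1/2) = 219/2.
Price P = 275 - (1/2)·(597/2) = 503/4.
Orion's profit: (503/4 - 32)·(375/2) = 17578.1250.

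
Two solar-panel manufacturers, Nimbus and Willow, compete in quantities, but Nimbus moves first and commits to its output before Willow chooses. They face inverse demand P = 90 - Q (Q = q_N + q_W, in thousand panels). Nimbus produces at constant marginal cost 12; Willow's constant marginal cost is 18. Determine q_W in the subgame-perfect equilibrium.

15

The follower Willow best-responds to any q_N: π_W = (90 - Q)q_W - 18q_W.
Setting the follower's marginal profit to zero, 72 - q_N - 2q_W = 0, i.e. q_W = (72 - q_N)/2.
The leader anticipates this reaction. Substituting into P = 90 - Q gives P = 54 - (1/2)q_N, so π_N = (54 - (1/2)q_N)q_N - 12q_N.
Leader FOC: 42 - q_N = 0, so q_N = 42.
Then q_W = (72 - 42)/2 = 15.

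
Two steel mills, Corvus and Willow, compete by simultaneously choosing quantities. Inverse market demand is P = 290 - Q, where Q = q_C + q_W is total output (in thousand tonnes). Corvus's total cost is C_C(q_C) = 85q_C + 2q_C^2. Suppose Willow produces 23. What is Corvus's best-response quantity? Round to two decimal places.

With the rival's output fixed at 23, Corvus's profit is π_C = (290 - 23 - q_C)q_C - (85q_C + 2q_C²) = (267 - q_C)q_C - (85q_C + 2q_C²).
∂π_C/∂q_C = 182 - 6q_C = 0, so q_C = 91/3.

30.33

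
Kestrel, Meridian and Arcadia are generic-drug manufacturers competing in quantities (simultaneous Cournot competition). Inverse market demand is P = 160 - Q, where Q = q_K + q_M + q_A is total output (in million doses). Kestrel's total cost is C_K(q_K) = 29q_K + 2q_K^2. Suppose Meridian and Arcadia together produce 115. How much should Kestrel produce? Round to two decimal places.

With rivals' combined output fixed at 115, Kestrel's profit is π_K = (160 - 115 - q_K)q_K - (29q_K + 2q_K²) = (45 - q_K)q_K - (29q_K + 2q_K²).
∂π_K/∂q_K = 16 - 6q_K = 0, so q_K = 8/3.

2.67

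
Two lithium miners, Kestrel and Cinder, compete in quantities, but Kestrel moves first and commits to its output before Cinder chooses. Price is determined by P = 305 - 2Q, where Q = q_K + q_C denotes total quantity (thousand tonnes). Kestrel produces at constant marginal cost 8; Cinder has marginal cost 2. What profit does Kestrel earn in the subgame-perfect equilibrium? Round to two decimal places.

The follower Cinder best-responds to any q_K: π_C = (305 - 2Q)q_C - 2q_C.
Setting the follower's marginal profit to zero, 303 - 2q_K - 4q_C = 0, i.e. q_C = (303 - 2q_K)/4.
The leader anticipates this reaction. Substituting into P = 305 - 2Q gives P = 307/2 - q_K, so π_K = (307/2 - q_K)q_K - 8q_K.
The leader's first-order condition 291/2 - 2q_K = 0 yields q_K = 291/4.
Then q_C = (303 - 2·(291/4))/4 = 315/8.
Price P = 305 - 2·(897/8) = 323/4.
Kestrel's profit: (323/4 - 8)·(291/4) = 5292.5625.

5292.56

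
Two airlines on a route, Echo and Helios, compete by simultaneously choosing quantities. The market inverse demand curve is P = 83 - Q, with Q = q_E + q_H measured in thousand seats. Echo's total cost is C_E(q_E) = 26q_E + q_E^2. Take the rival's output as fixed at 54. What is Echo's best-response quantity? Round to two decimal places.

With the rival's output fixed at 54, Echo's profit is π_E = (83 - 54 - q_E)q_E - (26q_E + q_E²) = (29 - q_E)q_E - (26q_E + q_E²).
∂π_E/∂q_E = 3 - 4q_E = 0, so q_E = 3/4.

0.75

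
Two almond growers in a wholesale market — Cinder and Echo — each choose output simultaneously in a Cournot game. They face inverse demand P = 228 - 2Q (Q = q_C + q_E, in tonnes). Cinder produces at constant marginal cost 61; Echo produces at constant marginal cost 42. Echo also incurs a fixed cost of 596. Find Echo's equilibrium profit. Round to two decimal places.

Cinder's profit: π_C = (228 - 2Q)q_C - (61q_C). Setting ∂π_C/∂q_C = 0: 167 - 4q_C - 2(q_E) = 0.
Echo's profit: π_E = (228 - 2Q)q_E - (42q_E). Setting ∂π_E/∂q_E = 0: 186 - 4q_E - 2(q_C) = 0.
Best responses: q_C = (167 - 2q_E)/4, q_E = (186 - 2q_C)/4.
Substituting one into the other gives q_C = 74/3 and q_E = 205/6.
Price P = 228 - 2·(353/6) = 331/3.
Echo's profit: (331/3 - 42)·(205/6) - 596 = 1738.7222.

1738.72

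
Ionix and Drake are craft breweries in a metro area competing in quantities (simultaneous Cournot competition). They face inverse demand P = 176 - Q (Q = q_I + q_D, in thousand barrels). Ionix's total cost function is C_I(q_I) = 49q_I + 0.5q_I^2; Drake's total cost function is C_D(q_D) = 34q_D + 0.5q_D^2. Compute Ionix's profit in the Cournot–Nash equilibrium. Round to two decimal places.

1338.77

Ionix's profit: π_I = (176 - Q)q_I - (49q_I + (1/2)q_I²). Setting ∂π_I/∂q_I = 0: 127 - 3q_I - (q_D) = 0.
Drake's first-order condition: 142 - 3q_D - (q_I) = 0.
Best responses: q_I = (127 - q_D)/3, q_D = (142 - q_I)/3.
Substituting one into the other gives q_I = 239/8 and q_D = 299/8.
Price P = 176 - 269/4 = 435/4.
Ionix's profit: (435/4)·(239/8) - 49·(239/8) - (1/2)(239/8)² = 1338.7734.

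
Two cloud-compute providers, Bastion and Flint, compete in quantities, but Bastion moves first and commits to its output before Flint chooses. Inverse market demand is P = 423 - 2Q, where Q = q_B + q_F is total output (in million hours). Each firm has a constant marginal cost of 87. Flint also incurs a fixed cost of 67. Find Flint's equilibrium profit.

3461

Solve by backward induction. Given q_B, the follower Flint maximises π_F = (423 - 2q_B - 2q_F)q_F - 87q_F.
Follower FOC: 336 - 2q_B - 4q_F = 0, so q_F(q_B) = (336 - 2q_B)/4.
Bastion substitutes q_F(q_B) into its own profit: π_B = q_B(423 - 2q_B - (336 - 2q_B)/2) - 87q_B = (255 - q_B)q_B - 87q_B.
Leader FOC: 168 - 2q_B = 0, so q_B = 84.
Then q_F = (336 - 2·84)/4 = 42.
Price P = 423 - 2·126 = 171.
Flint's profit: (171 - 87)·42 - 67 = 3461.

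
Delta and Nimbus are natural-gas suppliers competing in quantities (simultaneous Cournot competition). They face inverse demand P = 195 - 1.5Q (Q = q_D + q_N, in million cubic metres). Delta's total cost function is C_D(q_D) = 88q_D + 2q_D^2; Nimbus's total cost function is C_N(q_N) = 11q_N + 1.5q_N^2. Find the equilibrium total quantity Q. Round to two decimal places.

Delta's profit: π_D = (195 - 1.5Q)q_D - (88q_D + 2q_D²). Setting ∂π_D/∂q_D = 0: 107 - 7q_D - (3/2)(q_N) = 0.
Nimbus's first-order condition: 184 - 6q_N - (3/2)(q_D) = 0.
So q_D = (107 - (3/2)q_N)/7 and q_N = (184 - (3/2)q_D)/6.
Solving the pair: q_D = 488/53, q_N = 28.3648.
Total output Q = 488/53 + 28.3648 = 37.5723.

37.57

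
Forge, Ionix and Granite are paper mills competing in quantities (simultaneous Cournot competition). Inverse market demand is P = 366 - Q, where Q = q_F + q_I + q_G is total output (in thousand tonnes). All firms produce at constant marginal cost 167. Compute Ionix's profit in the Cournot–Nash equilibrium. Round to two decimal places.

A representative firm's profit is π_i = q_i(366 - Q) - 167q_i.
Setting ∂π_i/∂q_i = 0 with rivals' quantities fixed: 199 - 2q_i - Σ_{j≠i} q_j = 0.
With identical firms every q_j equals q_i, so Σ_{j≠i} q_j = 2q_i and 199 = 4q_i, giving q_i = 199/4.
Price P = 366 - 597/4 = 867/4.
Ionix's profit: (867/4 - 167)·(199/4) = 2475.0625.

2475.06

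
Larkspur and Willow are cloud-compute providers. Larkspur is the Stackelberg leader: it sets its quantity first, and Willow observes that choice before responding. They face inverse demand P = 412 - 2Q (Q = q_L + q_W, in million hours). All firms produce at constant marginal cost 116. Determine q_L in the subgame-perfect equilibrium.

Solve by backward induction. Given q_L, the follower Willow maximises π_W = (412 - 2q_L - 2q_W)q_W - 116q_W.
∂π_W/∂q_W = 296 - 2q_L - 4q_W = 0 gives the reaction function q_W = (296 - 2q_L)/4.
The leader anticipates this reaction. Substituting into P = 412 - 2Q gives P = 264 - q_L, so π_L = (264 - q_L)q_L - 116q_L.
Maximising: ∂π_L/∂q_L = 148 - 2q_L = 0, giving q_L = 74.
Then q_W = (296 - 2·74)/4 = 37.

74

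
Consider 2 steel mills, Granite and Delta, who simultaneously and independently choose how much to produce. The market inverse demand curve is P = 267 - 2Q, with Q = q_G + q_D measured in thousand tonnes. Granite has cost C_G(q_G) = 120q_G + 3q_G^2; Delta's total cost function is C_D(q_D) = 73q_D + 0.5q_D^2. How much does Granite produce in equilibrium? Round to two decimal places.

7.54

Granite's profit: π_G = (267 - 2Q)q_G - (120q_G + 3q_G²). Setting ∂π_G/∂q_G = 0: 147 - 10q_G - 2(q_D) = 0.
Delta's profit: π_D = (267 - 2Q)q_D - (73q_D + (1/2)q_D²). Setting ∂π_D/∂q_D = 0: 194 - 5q_D - 2(q_G) = 0.
Rearranging gives the reaction functions q_G = (147 - 2q_D)/10 and q_D = (194 - 2q_G)/5.
Solving the pair: q_G = 347/46, q_D = 823/23.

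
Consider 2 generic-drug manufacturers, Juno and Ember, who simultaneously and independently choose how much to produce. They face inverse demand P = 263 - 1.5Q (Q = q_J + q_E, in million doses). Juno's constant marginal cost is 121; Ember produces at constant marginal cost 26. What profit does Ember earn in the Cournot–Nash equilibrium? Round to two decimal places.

8164.74

Juno's profit: π_J = (263 - 1.5Q)q_J - (121q_J). Setting ∂π_J/∂q_J = 0: 142 - 3q_J - (3/2)(q_E) = 0.
Ember's first-order condition: 237 - 3q_E - (3/2)(q_J) = 0.
Rearranging gives the reaction functions q_J = (142 - (3/2)q_E)/3 and q_E = (237 - (3/2)q_J)/3.
Substituting one into the other gives q_J = 94/9 and q_E = 664/9.
Price P = 263 - (3/2)·(758/9) = 410/3.
Ember's profit: (410/3 - 26)·(664/9) = 8164.7407.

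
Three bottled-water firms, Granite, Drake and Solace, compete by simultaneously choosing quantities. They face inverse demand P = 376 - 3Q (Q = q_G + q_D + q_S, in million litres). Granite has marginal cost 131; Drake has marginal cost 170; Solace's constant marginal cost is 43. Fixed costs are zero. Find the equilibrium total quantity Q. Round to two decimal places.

Granite's profit: π_G = (376 - 3Q)q_G - (131q_G). Setting ∂π_G/∂q_G = 0: 245 - 6q_G - 3(q_D + q_S) = 0.
Drake's first-order condition: 206 - 6q_D - 3(q_G + q_S) = 0.
Solace's profit: π_S = (376 - 3Q)q_S - (43q_S). Setting ∂π_S/∂q_S = 0: 333 - 6q_S - 3(q_G + q_D) = 0.
Summing all 3 equations gives 784 − 12Q = 0, hence Q = 196/3.
Back-substituting: q_G = (245 − 196)/3 = 49/3, q_D = (206 − 196)/3 = 10/3, q_S = (333 − 196)/3 = 137/3.
Total output Q = 49/3 + 10/3 + 137/3 = 196/3.

65.33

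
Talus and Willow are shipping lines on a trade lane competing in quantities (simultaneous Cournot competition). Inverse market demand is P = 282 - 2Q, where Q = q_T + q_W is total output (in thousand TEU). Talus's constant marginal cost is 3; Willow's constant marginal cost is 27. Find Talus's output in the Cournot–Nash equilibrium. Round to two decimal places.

50.50

Talus's profit: π_T = (282 - 2Q)q_T - (3q_T). Setting ∂π_T/∂q_T = 0: 279 - 4q_T - 2(q_W) = 0.
Willow's first-order condition: 255 - 4q_W - 2(q_T) = 0.
Rearranging gives the reaction functions q_T = (279 - 2q_W)/4 and q_W = (255 - 2q_T)/4.
Solving the pair: q_T = 101/2, q_W = 77/2.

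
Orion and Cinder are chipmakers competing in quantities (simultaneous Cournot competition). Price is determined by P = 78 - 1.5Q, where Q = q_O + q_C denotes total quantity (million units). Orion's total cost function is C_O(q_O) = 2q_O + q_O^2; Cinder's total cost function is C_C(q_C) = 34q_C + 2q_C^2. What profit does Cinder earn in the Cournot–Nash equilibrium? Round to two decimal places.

36.67

Orion's profit: π_O = (78 - 1.5Q)q_O - (2q_O + q_O²). Setting ∂π_O/∂q_O = 0: 76 - 5q_O - (3/2)(q_C) = 0.
Cinder's first-order condition: 44 - 7q_C - (3/2)(q_O) = 0.
Rearranging gives the reaction functions q_O = (76 - (3/2)q_C)/5 and q_C = (44 - (3/2)q_O)/7.
Solving the pair: q_O = 1864/131, q_C = 424/131.
Price P = 78 - (3/2)·17.4656 = 51.8015.
Cinder's profit: 51.8015·(424/131) - 34·(424/131) - 2(424/131)² = 36.6655.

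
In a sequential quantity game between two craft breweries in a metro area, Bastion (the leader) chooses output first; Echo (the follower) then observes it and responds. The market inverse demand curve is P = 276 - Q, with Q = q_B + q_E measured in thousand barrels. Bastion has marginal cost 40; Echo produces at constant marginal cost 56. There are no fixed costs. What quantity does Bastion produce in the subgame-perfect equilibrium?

The follower Echo best-responds to any q_B: π_E = (276 - Q)q_E - 56q_E.
Follower FOC: 220 - q_B - 2q_E = 0, so q_E(q_B) = (220 - q_B)/2.
The leader anticipates this reaction. Substituting into P = 276 - Q gives P = 166 - (1/2)q_B, so π_B = (166 - (1/2)q_B)q_B - 40q_B.
Maximising: ∂π_B/∂q_B = 126 - q_B = 0, giving q_B = 126.
Then q_E = (220 - 126)/2 = 47.

126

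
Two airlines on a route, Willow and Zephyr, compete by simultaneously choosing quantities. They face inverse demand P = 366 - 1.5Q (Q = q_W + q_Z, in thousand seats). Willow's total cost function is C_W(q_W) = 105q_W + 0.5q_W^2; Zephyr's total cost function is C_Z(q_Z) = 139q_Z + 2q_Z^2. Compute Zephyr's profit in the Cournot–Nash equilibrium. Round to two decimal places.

Willow's profit: π_W = (366 - 1.5Q)q_W - (105q_W + (1/2)q_W²). Setting ∂π_W/∂q_W = 0: 261 - 4q_W - (3/2)(q_Z) = 0.
Zephyr's first-order condition: 227 - 7q_Z - (3/2)(q_W) = 0.
So q_W = (261 - (3/2)q_Z)/4 and q_Z = (227 - (3/2)q_W)/7.
Substituting one into the other gives q_W = 57.7282 and q_Z = 20.0583.
Price P = 366 - (3/2)·77.7864 = 249.3204.
Zephyr's profit: 249.3204·20.0583 - 139·20.0583 - 2·20.0583² = 1408.1672.

1408.17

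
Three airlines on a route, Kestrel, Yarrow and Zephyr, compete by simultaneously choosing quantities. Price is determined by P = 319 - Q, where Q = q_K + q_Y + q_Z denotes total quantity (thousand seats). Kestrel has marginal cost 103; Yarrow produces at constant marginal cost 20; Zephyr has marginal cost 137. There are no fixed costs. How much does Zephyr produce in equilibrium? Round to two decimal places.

7.75

Kestrel's profit: π_K = (319 - Q)q_K - (103q_K). Setting ∂π_K/∂q_K = 0: 216 - 2q_K - (q_Y + q_Z) = 0.
Yarrow's profit: π_Y = (319 - Q)q_Y - (20q_Y). Setting ∂π_Y/∂q_Y = 0: 299 - 2q_Y - (q_K + q_Z) = 0.
Zephyr's profit: π_Z = (319 - Q)q_Z - (137q_Z). Setting ∂π_Z/∂q_Z = 0: 182 - 2q_Z - (q_K + q_Y) = 0.
Adding the 3 first-order conditions: 697 − 4Q = 0, so Q = 697/4.
Back-substituting: q_K = (216 − 697/4) = 167/4, q_Y = (299 − 697/4) = 499/4, q_Z = (182 − 697/4) = 31/4.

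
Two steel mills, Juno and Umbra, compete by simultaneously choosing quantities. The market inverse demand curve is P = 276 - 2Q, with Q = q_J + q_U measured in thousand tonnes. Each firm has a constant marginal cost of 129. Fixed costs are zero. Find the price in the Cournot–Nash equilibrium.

A representative firm's profit is π_i = q_i(276 - 2Q) - 129q_i.
Setting ∂π_i/∂q_i = 0 with rivals' quantities fixed: 147 - 4q_i - 2q_j = 0.
With identical firms every q_j equals q_i, so q_j = q_i and 147 = 6q_i, giving q_i = 49/2.
Total output Q = 49, so price P = 276 - 2·49 = 178.

178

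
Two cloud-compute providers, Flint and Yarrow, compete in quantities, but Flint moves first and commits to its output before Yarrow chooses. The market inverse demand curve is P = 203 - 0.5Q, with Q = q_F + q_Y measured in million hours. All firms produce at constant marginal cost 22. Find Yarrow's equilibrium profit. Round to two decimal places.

The follower Yarrow best-responds to any q_F: π_Y = (203 - 0.5Q)q_Y - 22q_Y.
Setting the follower's marginal profit to zero, 181 - (1/2)q_F - q_Y = 0, i.e. q_Y = (181 - (1/2)q_F).
Flint substitutes q_Y(q_F) into its own profit: π_F = q_F(203 - (1/2)q_F - (181 - (1/2)q_F)/2) - 22q_F = (225/2 - (1/4)q_F)q_F - 22q_F.
Leader FOC: 181/2 - (1/2)q_F = 0, so q_F = 181.
Then q_Y = (181 - (1/2)·181) = 181/2.
Price P = 203 - (1/2)·(543/2) = 269/4.
Yarrow's profit: (269/4 - 22)·(181/2) = 4095.1250.

4095.13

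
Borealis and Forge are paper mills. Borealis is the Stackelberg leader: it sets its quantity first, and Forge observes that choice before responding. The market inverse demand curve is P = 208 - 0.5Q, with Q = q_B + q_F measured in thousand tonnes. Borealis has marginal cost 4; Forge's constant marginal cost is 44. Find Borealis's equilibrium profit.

14884

The follower Forge best-responds to any q_B: π_F = (208 - 0.5Q)q_F - 44q_F.
∂π_F/∂q_F = 164 - (1/2)q_B - q_F = 0 gives the reaction function q_F = (164 - (1/2)q_B).
The leader anticipates this reaction. Substituting into P = 208 - 0.5Q gives P = 126 - (1/4)q_B, so π_B = (126 - (1/4)q_B)q_B - 4q_B.
The leader's first-order condition 122 - (1/2)q_B = 0 yields q_B = 244.
Then q_F = (164 - (1/2)·244) = 42.
Price P = 208 - (1/2)·286 = 65.
Borealis's profit: (65 - 4)·244 = 14884.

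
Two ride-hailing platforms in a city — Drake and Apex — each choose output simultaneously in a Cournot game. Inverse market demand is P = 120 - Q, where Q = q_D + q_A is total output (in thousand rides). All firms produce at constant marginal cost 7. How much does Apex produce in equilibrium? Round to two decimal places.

A representative firm's profit is π_i = q_i(120 - Q) - 7q_i.
First-order condition (treating rivals' output as given): 113 - 2q_i - q_j = 0.
By symmetry each firm produces the same amount; substituting q_j = q_i yields q_i = 113/3.

37.67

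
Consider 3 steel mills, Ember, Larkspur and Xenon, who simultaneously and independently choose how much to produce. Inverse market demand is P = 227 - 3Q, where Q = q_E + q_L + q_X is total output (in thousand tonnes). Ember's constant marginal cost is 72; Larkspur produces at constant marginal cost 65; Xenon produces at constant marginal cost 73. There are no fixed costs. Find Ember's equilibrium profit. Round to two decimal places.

Ember's profit: π_E = (227 - 3Q)q_E - (72q_E). Setting ∂π_E/∂q_E = 0: 155 - 6q_E - 3(q_L + q_X) = 0.
Larkspur's profit: π_L = (227 - 3Q)q_L - (65q_L). Setting ∂π_L/∂q_L = 0: 162 - 6q_L - 3(q_E + q_X) = 0.
Xenon's profit: π_X = (227 - 3Q)q_X - (73q_X). Setting ∂π_X/∂q_X = 0: 154 - 6q_X - 3(q_E + q_L) = 0.
Adding the 3 first-order conditions: 471 − 12Q = 0, so Q = 157/4.
Back-substituting: q_E = (155 − 471/4)/3 = 149/12, q_L = (162 − 471/4)/3 = 59/4, q_X = (154 − 471/4)/3 = 145/12.
Price P = 227 - 3·(157/4) = 437/4.
Ember's profit: (437/4 - 72)·(149/12) = 462.5208.

462.52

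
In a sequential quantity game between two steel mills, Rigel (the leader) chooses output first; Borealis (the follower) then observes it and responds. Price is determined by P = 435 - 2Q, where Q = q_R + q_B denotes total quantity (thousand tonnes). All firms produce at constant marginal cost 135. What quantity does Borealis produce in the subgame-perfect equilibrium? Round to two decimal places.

37.50

Solve by backward induction. Given q_R, the follower Borealis maximises π_B = (435 - 2q_R - 2q_B)q_B - 135q_B.
Follower FOC: 300 - 2q_R - 4q_B = 0, so q_B(q_R) = (300 - 2q_R)/4.
The leader anticipates this reaction. Substituting into P = 435 - 2Q gives P = 285 - q_R, so π_R = (285 - q_R)q_R - 135q_R.
Maximising: ∂π_R/∂q_R = 150 - 2q_R = 0, giving q_R = 75.
Then q_B = (300 - 2·75)/4 = 75/2.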